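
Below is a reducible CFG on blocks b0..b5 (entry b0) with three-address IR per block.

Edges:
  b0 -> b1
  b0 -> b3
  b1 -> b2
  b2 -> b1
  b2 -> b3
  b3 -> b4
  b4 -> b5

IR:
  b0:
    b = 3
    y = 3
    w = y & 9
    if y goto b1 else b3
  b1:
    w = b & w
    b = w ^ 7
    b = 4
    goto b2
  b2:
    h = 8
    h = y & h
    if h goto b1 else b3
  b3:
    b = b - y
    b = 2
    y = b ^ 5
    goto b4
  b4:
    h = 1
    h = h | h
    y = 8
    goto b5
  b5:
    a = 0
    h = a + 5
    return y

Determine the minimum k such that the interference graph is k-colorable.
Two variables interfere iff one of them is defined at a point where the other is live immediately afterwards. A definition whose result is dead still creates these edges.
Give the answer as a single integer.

Block summaries:
  b0: def={b,w,y} ue=∅
  b1: def={b,w} ue={b,w}
  b2: def={h} ue={y}
  b3: def={b,y} ue={b,y}
  b4: def={h,y} ue=∅
  b5: def={a,h} ue={y}

Live sets:
  live b0: ∅→{b,w,y}
  live b1: {b,w,y}→{b,w,y}
  live b2: {b,w,y}→{b,w,y}
  live b3: {b,y}→∅
  live b4: ∅→{y}
  live b5: {y}→∅

Conflict graph:
  a↔{y}
  b↔{h,w,y}
  h↔{b,w,y}
  w↔{b,h,y}
  y↔{a,b,h,w}

Colouring:
  {b,h,w,y} pairwise interfere (4-clique) ⇒ χ ≥ 4
  4-colouring: c0={y}  c1={a,b}  c2={h}  c3={w}
  χ = 4

Answer: 4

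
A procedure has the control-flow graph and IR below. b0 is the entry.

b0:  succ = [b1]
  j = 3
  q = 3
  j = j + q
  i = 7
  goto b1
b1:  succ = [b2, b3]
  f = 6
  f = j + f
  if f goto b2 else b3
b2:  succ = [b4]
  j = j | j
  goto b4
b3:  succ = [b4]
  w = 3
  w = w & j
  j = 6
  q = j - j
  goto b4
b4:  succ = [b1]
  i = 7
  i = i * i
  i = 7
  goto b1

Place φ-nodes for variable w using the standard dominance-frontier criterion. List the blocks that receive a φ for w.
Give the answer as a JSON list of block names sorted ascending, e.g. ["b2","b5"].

Answer: ["b1", "b4"]

Analysis:
idom tree: b1←b0 b2←b1 b3←b1 b4←b1
Join-block Dom:
  b1: preds {b0,b4}: {b0} ∩ {b0,b1,b4} = {b0}; idom=b0
  b4: preds {b2,b3}: {b0,b1,b2} ∩ {b0,b1,b3} = {b0,b1}; idom=b1

Frontier:
  join b1 pred b0: · stop@b0
  join b1 pred b4: b4→b1 stop@b0
  join b4 pred b2: b2 stop@b1
  join b4 pred b3: b3 stop@b1
  DF(b0)=∅
  DF(b1)={b1}
  DF(b2)={b4}
  DF(b3)={b4}
  DF(b4)={b1}

φ for w: defs {b3}
  DF⁺ = {b1,b4}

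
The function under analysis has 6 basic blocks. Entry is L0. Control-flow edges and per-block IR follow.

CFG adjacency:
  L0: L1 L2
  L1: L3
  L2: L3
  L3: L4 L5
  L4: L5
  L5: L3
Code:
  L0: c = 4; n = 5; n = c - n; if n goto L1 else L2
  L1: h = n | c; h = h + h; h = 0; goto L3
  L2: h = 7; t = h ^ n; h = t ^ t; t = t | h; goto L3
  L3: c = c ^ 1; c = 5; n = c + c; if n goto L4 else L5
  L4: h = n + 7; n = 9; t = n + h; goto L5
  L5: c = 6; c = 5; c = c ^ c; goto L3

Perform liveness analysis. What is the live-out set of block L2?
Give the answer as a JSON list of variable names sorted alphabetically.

Answer: ["c"]

Working:
Block summaries:
  L0: {c,n} / ∅
  L1: {h} / {c,n}
  L2: {h,t} / {n}
  L3: {c,n} / {c}
  L4: {h,n,t} / {n}
  L5: {c} / ∅

Liveness:
  L0 li=∅ lo={c,n}
  L1 li={c,n} lo={c}
  L2 li={c,n} lo={c}
  L3 li={c} lo={n}
  L4 li={n} lo=∅
  L5 li=∅ lo={c}

live-out(L2) = ["c"]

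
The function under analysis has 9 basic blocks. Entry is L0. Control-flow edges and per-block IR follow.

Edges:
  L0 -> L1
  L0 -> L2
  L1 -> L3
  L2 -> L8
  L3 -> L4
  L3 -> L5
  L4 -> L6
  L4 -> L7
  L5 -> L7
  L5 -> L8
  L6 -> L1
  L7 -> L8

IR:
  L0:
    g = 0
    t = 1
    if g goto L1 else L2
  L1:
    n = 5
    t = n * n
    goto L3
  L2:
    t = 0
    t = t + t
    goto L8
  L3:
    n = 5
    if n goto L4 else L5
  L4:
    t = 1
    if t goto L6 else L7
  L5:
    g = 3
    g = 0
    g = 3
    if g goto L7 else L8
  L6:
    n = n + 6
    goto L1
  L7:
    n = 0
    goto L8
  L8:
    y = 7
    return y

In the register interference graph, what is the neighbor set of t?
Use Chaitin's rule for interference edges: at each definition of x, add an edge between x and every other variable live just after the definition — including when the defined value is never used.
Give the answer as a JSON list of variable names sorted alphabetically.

Answer: ["g", "n"]

Derivation:
Per-block:
  L0: def={g,t} ue=∅
  L1: def={n,t} ue=∅
  L2: def={t} ue=∅
  L3: def={n} ue=∅
  L4: def={t} ue=∅
  L5: def={g} ue=∅
  L6: def={n} ue={n}
  L7: def={n} ue=∅
  L8: def={y} ue=∅

Liveness:
  L0 li=∅ lo=∅
  L1 li=∅ lo=∅
  L2 li=∅ lo=∅
  L3 li=∅ lo={n}
  L4 li={n} lo={n}
  L5 li=∅ lo=∅
  L6 li={n} lo=∅
  L7 li=∅ lo=∅
  L8 li=∅ lo=∅

Conflict graph:
  g — {t}
  n — {t}
  t — {g,n}
  y — ∅

N(t) = ["g", "n"]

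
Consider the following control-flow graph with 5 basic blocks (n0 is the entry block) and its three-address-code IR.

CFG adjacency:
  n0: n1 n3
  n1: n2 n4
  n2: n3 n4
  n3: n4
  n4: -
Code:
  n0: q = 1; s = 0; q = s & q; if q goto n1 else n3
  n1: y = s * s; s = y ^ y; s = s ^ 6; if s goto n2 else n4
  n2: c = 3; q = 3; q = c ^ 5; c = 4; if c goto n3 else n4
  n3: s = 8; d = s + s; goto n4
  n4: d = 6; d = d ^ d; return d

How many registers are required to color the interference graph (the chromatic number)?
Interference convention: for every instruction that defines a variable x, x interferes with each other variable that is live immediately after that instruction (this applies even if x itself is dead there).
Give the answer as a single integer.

Answer: 2

Derivation:
Block summaries:
  n0 def {q,s} use ∅
  n1 def {s,y} use {s}
  n2 def {c,q} use ∅
  n3 def {d,s} use ∅
  n4 def {d} use ∅

Backward fixpoint:
  n0 li=∅ lo={s}
  n1 li={s} lo=∅
  n2 li=∅ lo=∅
  n3 li=∅ lo=∅
  n4 li=∅ lo=∅

Conflict graph:
  c — {q}
  d — ∅
  q — {c,s}
  s — {q}
  y — ∅

Registers:
  {c,q} pairwise interfere (2-clique) ⇒ χ ≥ 2
  2-colouring: R0={d,q,y}  R1={c,s}
  χ = 2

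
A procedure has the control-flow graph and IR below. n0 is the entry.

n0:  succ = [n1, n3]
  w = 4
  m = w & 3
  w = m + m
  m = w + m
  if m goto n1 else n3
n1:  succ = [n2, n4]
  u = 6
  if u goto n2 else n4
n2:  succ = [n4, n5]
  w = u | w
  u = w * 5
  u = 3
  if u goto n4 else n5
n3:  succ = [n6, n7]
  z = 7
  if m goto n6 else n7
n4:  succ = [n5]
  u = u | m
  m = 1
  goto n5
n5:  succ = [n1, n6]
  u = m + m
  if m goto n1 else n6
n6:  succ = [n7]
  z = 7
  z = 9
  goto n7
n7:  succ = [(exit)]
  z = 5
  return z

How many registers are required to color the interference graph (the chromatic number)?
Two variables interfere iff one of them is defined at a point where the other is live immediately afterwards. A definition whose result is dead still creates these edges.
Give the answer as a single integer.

Answer: 3

Derivation:
def/use:
  n0 def {m,w} use ∅
  n1 def {u} use ∅
  n2 def {u,w} use {u,w}
  n3 def {z} use {m}
  n4 def {m,u} use {m,u}
  n5 def {u} use {m}
  n6 def {z} use ∅
  n7 def {z} use ∅

Backward fixpoint:
  live n0: ∅→{m,w}
  live n1: {m,w}→{m,u,w}
  live n2: {m,u,w}→{m,u,w}
  live n3: {m}→∅
  live n4: {m,u,w}→{m,w}
  live n5: {m,w}→{m,w}
  live n6: ∅→∅
  live n7: ∅→∅

Conflict graph:
  m — {u,w,z}
  u — {m,w}
  w — {m,u}
  z — {m}

Chromatic number:
  clique {m,u,w} ⇒ need ≥ 3
  3-colouring: R0={m}  R1={u,z}  R2={w}
  χ = 3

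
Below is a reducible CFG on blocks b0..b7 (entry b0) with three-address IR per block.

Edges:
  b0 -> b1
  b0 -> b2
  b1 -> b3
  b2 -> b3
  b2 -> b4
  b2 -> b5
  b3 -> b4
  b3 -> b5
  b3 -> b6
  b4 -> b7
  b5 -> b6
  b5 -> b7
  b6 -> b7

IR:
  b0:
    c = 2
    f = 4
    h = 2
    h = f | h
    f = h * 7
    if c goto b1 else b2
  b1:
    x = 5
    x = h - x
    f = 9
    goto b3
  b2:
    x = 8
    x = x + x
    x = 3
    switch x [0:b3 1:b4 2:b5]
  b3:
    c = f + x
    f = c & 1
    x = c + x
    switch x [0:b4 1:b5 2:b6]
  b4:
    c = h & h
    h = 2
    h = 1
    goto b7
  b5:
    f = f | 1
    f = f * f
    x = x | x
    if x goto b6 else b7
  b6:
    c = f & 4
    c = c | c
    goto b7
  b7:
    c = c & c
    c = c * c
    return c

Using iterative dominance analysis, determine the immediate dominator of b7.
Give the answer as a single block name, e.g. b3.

idom tree: b1←b0 b2←b0 b3←b0 b4←b0 b5←b0 b6←b0 b7←b0
Dom∩ at merges:
  b3: preds {b1,b2}: {b0,b1} ∩ {b0,b2} = {b0}; idom=b0
  b4: preds {b2,b3}: {b0,b2} ∩ {b0,b3} = {b0}; idom=b0
  b5: preds {b2,b3}: {b0,b2} ∩ {b0,b3} = {b0}; idom=b0
  b6: preds {b3,b5}: {b0,b3} ∩ {b0,b5} = {b0}; idom=b0
  b7: preds {b4,b5,b6}: {b0,b4} ∩ {b0,b5} ∩ {b0,b6} = {b0}; idom=b0

idom(b7) = b0

Answer: b0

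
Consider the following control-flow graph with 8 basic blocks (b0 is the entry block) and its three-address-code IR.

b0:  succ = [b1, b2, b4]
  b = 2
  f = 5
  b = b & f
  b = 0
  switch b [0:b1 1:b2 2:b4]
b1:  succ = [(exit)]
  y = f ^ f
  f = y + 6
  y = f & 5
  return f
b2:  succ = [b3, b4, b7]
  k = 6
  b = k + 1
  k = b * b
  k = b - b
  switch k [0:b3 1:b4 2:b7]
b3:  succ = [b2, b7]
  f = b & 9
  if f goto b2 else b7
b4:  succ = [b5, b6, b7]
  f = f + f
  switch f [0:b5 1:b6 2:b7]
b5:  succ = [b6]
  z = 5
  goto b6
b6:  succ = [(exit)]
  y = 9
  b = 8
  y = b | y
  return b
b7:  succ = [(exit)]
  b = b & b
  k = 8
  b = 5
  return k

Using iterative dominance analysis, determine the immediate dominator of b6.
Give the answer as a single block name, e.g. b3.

Answer: b4

Derivation:
idom tree: b1←b0 b2←b0 b3←b2 b4←b0 b5←b4 b6←b4 b7←b0
Dom at joins:
  b2: preds {b0,b3}: {b0} ∩ {b0,b2,b3} = {b0}; idom=b0
  b4: preds {b0,b2}: {b0} ∩ {b0,b2} = {b0}; idom=b0
  b6: preds {b4,b5}: {b0,b4} ∩ {b0,b4,b5} = {b0,b4}; idom=b4
  b7: preds {b2,b3,b4}: {b0,b2} ∩ {b0,b2,b3} ∩ {b0,b4} = {b0}; idom=b0

idom(b6) = b4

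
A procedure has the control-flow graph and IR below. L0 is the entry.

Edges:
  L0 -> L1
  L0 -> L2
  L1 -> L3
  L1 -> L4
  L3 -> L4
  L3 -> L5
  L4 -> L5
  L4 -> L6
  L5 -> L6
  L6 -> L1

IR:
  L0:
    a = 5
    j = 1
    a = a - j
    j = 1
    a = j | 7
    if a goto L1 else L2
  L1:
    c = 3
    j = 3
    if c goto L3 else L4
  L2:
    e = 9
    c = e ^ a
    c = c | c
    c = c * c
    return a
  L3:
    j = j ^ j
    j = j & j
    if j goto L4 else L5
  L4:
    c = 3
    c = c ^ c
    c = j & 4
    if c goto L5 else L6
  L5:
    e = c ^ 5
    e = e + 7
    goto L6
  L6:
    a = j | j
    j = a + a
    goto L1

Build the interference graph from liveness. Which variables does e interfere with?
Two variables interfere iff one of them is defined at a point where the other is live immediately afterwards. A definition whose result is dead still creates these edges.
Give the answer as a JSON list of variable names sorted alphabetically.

Answer: ["a", "j"]

Working:
Per-block:
  L0: def={a,j} ue=∅
  L1: def={c,j} ue=∅
  L2: def={c,e} ue={a}
  L3: def={j} ue={j}
  L4: def={c} ue={j}
  L5: def={e} ue={c}
  L6: def={a,j} ue={j}

Live sets:
  live L0: ∅→{a}
  live L1: ∅→{c,j}
  live L2: {a}→∅
  live L3: {c,j}→{c,j}
  live L4: {j}→{c,j}
  live L5: {c,j}→{j}
  live L6: {j}→∅

Interfere edges:
  a — {c,e,j}
  c — {a,j}
  e — {a,j}
  j — {a,c,e}

N(e) = ["a", "j"]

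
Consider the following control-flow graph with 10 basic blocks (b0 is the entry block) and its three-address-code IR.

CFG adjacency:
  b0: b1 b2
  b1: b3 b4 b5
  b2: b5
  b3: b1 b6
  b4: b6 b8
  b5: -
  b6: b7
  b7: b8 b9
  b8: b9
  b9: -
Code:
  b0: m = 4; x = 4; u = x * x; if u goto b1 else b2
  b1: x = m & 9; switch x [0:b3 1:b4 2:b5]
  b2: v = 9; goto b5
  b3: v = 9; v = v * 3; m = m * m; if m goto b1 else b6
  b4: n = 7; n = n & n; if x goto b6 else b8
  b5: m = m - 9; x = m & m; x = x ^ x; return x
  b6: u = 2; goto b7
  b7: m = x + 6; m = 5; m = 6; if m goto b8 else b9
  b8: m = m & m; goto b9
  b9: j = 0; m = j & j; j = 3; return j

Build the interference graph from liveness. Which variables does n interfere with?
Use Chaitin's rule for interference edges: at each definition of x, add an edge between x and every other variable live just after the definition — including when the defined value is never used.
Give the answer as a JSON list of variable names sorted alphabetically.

def/use:
  b0 def {m,u,x} use ∅
  b1 def {x} use {m}
  b2 def {v} use ∅
  b3 def {m,v} use {m}
  b4 def {n} use {x}
  b5 def {m,x} use {m}
  b6 def {u} use ∅
  b7 def {m} use {x}
  b8 def {m} use {m}
  b9 def {j,m} use ∅

Backward fixpoint:
  live b0: ∅→{m}
  live b1: {m}→{m,x}
  live b2: {m}→{m}
  live b3: {m,x}→{m,x}
  live b4: {m,x}→{m,x}
  live b5: {m}→∅
  live b6: {x}→{x}
  live b7: {x}→{m}
  live b8: {m}→∅
  live b9: ∅→∅

Interfere edges:
  j: ∅
  m: {n,u,v,x}
  n: {m,x}
  u: {m,x}
  v: {m,x}
  x: {m,n,u,v}

N(n) = ["m", "x"]

Answer: ["m", "x"]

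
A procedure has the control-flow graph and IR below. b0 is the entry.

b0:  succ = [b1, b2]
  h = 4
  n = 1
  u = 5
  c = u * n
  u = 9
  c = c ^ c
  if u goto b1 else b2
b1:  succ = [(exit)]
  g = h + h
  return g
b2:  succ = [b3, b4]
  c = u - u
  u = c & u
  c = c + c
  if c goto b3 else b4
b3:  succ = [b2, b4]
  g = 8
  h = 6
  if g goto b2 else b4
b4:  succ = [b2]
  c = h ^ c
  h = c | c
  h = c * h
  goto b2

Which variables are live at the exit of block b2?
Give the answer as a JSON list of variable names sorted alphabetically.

Answer: ["c", "h", "u"]

Analysis:
Per-block:
  b0: def={c,h,n,u} ue=∅
  b1: def={g} ue={h}
  b2: def={c,u} ue={u}
  b3: def={g,h} ue=∅
  b4: def={c,h} ue={c,h}

Live sets:
  live b0: ∅→{h,u}
  live b1: {h}→∅
  live b2: {h,u}→{c,h,u}
  live b3: {c,u}→{c,h,u}
  live b4: {c,h,u}→{h,u}

live-out(b2) = ["c", "h", "u"]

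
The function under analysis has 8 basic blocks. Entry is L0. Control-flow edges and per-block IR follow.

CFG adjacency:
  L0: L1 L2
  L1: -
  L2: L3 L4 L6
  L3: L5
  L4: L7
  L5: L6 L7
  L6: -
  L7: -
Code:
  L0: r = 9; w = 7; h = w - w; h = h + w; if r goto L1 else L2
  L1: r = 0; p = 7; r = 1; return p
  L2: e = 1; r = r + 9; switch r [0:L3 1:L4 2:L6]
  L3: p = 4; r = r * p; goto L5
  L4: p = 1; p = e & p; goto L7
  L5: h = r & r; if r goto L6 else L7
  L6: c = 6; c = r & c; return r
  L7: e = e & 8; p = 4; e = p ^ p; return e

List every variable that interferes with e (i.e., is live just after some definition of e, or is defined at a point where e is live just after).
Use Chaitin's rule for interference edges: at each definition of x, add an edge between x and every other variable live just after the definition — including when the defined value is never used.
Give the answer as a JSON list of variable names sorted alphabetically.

Per-block:
  L0: def={h,r,w} ue=∅
  L1: def={p,r} ue=∅
  L2: def={e,r} ue={r}
  L3: def={p,r} ue={r}
  L4: def={p} ue={e}
  L5: def={h} ue={r}
  L6: def={c} ue={r}
  L7: def={e,p} ue={e}

Backward fixpoint:
  live L0: ∅→{r}
  live L1: ∅→∅
  live L2: {r}→{e,r}
  live L3: {e,r}→{e,r}
  live L4: {e}→{e}
  live L5: {e,r}→{e,r}
  live L6: {r}→∅
  live L7: {e}→∅

Interference:
  c — {r}
  e — {h,p,r}
  h — {e,r,w}
  p — {e,r}
  r — {c,e,h,p,w}
  w — {h,r}

N(e) = ["h", "p", "r"]

Answer: ["h", "p", "r"]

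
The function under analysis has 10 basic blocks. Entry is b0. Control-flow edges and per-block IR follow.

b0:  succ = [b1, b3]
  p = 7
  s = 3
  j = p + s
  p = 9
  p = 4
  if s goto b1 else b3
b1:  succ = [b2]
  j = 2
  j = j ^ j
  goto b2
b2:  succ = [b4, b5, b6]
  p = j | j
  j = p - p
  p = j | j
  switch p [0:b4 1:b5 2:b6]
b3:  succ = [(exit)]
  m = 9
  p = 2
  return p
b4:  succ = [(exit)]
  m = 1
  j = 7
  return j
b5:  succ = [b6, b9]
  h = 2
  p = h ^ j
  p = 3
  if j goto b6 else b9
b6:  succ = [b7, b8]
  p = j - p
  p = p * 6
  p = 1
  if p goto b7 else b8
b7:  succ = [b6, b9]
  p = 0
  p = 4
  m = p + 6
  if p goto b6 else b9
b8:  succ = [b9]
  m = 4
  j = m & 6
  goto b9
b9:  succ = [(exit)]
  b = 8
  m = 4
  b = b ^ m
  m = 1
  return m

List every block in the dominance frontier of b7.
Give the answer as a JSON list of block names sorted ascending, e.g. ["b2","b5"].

Answer: ["b6", "b9"]

Analysis:
idom tree: b1←b0 b2←b1 b3←b0 b4←b2 b5←b2 b6←b2 b7←b6 b8←b6 b9←b2
Join-block Dom:
  b6: preds {b2,b5,b7}: {b0,b1,b2} ∩ {b0,b1,b2,b5} ∩ {b0,b1,b2,b6,b7} = {b0,b1,b2}; idom=b2
  b9: preds {b5,b7,b8}: {b0,b1,b2,b5} ∩ {b0,b1,b2,b6,b7} ∩ {b0,b1,b2,b6,b8} = {b0,b1,b2}; idom=b2

DF derivation:
  b6←b2: walk · to b2
  b6←b5: walk b5 to b2
  b6←b7: walk b7→b6 to b2
  b9←b5: walk b5 to b2
  b9←b7: walk b7→b6 to b2
  b9←b8: walk b8→b6 to b2
  DF(b0)=∅
  DF(b1)=∅
  DF(b2)=∅
  DF(b3)=∅
  DF(b4)=∅
  DF(b5)={b6,b9}
  DF(b6)={b6,b9}
  DF(b7)={b6,b9}
  DF(b8)={b9}
  DF(b9)=∅

DF(b7) = ["b6", "b9"]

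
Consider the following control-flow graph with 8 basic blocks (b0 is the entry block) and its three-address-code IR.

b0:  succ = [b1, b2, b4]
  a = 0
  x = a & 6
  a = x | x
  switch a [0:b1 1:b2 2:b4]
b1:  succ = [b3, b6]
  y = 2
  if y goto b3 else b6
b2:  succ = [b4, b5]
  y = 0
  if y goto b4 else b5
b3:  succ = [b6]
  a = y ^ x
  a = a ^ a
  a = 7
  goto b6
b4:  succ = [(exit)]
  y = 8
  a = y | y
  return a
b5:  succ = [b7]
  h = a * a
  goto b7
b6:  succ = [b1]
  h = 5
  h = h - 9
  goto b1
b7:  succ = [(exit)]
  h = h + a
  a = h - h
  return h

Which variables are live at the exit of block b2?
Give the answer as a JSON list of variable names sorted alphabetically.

def/use:
  b0: def={a,x} ue=∅
  b1: def={y} ue=∅
  b2: def={y} ue=∅
  b3: def={a} ue={x,y}
  b4: def={a,y} ue=∅
  b5: def={h} ue={a}
  b6: def={h} ue=∅
  b7: def={a,h} ue={a,h}

Liveness:
  live b0: ∅→{a,x}
  live b1: {x}→{x,y}
  live b2: {a}→{a}
  live b3: {x,y}→{x}
  live b4: ∅→∅
  live b5: {a}→{a,h}
  live b6: {x}→{x}
  live b7: {a,h}→∅

live-out(b2) = ["a"]

Answer: ["a"]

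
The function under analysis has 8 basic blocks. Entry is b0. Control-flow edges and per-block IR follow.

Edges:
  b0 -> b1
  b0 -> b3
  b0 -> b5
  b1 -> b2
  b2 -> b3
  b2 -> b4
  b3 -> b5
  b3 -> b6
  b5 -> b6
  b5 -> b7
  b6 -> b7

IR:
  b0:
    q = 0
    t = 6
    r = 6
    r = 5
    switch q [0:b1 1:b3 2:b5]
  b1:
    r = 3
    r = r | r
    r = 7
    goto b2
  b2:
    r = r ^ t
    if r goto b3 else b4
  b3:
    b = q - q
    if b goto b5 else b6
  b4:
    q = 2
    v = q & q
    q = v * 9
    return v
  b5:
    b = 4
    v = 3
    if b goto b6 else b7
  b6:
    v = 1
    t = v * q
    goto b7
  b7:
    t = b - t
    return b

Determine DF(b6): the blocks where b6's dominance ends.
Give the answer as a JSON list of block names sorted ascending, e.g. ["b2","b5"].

idom tree: b1←b0 b2←b1 b3←b0 b4←b2 b5←b0 b6←b0 b7←b0
Dom∩ at merges:
  b3: preds {b0,b2}: {b0} ∩ {b0,b1,b2} = {b0}; idom=b0
  b5: preds {b0,b3}: {b0} ∩ {b0,b3} = {b0}; idom=b0
  b6: preds {b3,b5}: {b0,b3} ∩ {b0,b5} = {b0}; idom=b0
  b7: preds {b5,b6}: {b0,b5} ∩ {b0,b6} = {b0}; idom=b0

DF derivation:
  b3←b0: walk · to b0
  b3←b2: walk b2→b1 to b0
  b5←b0: walk · to b0
  b5←b3: walk b3 to b0
  b6←b3: walk b3 to b0
  b6←b5: walk b5 to b0
  b7←b5: walk b5 to b0
  b7←b6: walk b6 to b0
  b0 → ∅
  b1 → {b3}
  b2 → {b3}
  b3 → {b5,b6}
  b4 → ∅
  b5 → {b6,b7}
  b6 → {b7}
  b7 → ∅

DF(b6) = ["b7"]

Answer: ["b7"]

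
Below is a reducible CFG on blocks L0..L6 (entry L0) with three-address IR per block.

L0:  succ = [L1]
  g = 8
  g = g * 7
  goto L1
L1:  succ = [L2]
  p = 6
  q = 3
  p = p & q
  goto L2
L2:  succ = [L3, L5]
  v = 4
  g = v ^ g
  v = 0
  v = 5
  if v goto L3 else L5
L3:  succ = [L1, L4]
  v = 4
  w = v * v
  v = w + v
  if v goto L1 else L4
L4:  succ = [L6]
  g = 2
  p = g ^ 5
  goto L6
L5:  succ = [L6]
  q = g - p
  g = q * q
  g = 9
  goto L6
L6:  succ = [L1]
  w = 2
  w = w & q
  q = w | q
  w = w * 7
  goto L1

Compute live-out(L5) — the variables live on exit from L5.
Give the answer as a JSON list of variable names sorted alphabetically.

Block summaries:
  L0: def={g} ue=∅
  L1: def={p,q} ue=∅
  L2: def={g,v} ue={g}
  L3: def={v,w} ue=∅
  L4: def={g,p} ue=∅
  L5: def={g,q} ue={g,p}
  L6: def={q,w} ue={q}

Live sets:
  L0: in=∅ out={g}
  L1: in={g} out={g,p,q}
  L2: in={g,p,q} out={g,p,q}
  L3: in={g,q} out={g,q}
  L4: in={q} out={g,q}
  L5: in={g,p} out={g,q}
  L6: in={g,q} out={g}

live-out(L5) = ["g", "q"]

Answer: ["g", "q"]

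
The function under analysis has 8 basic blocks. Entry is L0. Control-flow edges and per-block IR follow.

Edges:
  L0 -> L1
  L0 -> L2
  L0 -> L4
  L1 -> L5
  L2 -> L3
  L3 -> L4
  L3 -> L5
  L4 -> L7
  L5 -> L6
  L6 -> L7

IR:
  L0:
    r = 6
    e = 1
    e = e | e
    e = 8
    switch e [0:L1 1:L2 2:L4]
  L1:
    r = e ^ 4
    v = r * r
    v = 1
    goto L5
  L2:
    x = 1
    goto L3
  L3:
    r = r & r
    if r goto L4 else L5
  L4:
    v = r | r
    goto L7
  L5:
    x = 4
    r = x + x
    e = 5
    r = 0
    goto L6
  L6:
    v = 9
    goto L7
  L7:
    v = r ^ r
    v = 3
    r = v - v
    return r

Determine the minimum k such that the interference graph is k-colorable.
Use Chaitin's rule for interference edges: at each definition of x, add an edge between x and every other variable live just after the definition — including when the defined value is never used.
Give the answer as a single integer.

Answer: 2

Derivation:
Per-block:
  L0 def {e,r} use ∅
  L1 def {r,v} use {e}
  L2 def {x} use ∅
  L3 def {r} use {r}
  L4 def {v} use {r}
  L5 def {e,r,x} use ∅
  L6 def {v} use ∅
  L7 def {r,v} use {r}

Backward fixpoint:
  live L0: ∅→{e,r}
  live L1: {e}→∅
  live L2: {r}→{r}
  live L3: {r}→{r}
  live L4: {r}→{r}
  live L5: ∅→{r}
  live L6: {r}→{r}
  live L7: {r}→∅

Interfere edges:
  e — {r}
  r — {e,v,x}
  v — {r}
  x — {r}

Colouring:
  clique {e,r} ⇒ need ≥ 2
  assign e→R1 r→R0 v→R1 x→R1 — no edge inside a register ⇒ χ ≤ 2
  χ = 2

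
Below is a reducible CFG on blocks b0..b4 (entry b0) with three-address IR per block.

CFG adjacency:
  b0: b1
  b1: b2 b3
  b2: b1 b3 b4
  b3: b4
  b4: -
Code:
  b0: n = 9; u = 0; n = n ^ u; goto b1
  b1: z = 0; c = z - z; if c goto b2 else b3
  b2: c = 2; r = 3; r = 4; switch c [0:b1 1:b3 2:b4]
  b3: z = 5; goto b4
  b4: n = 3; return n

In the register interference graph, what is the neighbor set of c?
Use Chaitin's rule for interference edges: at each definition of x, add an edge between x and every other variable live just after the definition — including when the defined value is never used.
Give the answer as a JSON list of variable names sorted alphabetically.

Answer: ["r"]

Working:
Block summaries:
  b0: def={n,u} ue=∅
  b1: def={c,z} ue=∅
  b2: def={c,r} ue=∅
  b3: def={z} ue=∅
  b4: def={n} ue=∅

Liveness:
  b0 li=∅ lo=∅
  b1 li=∅ lo=∅
  b2 li=∅ lo=∅
  b3 li=∅ lo=∅
  b4 li=∅ lo=∅

Interfere edges:
  c↔{r}
  n↔{u}
  r↔{c}
  u↔{n}
  z↔∅

N(c) = ["r"]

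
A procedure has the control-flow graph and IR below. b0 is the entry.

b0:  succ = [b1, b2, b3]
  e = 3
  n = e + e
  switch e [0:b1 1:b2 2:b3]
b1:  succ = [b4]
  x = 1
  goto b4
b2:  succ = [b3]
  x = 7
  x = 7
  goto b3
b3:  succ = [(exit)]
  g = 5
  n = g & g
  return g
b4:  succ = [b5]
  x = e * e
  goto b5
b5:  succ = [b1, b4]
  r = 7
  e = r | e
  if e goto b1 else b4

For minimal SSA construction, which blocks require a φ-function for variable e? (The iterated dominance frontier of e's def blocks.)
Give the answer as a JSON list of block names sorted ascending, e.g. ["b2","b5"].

Answer: ["b1", "b4"]

Analysis:
idom tree: b1←b0 b2←b0 b3←b0 b4←b1 b5←b4
Dom at joins:
  b1: preds {b0,b5}: {b0} ∩ {b0,b1,b4,b5} = {b0}; idom=b0
  b3: preds {b0,b2}: {b0} ∩ {b0,b2} = {b0}; idom=b0
  b4: preds {b1,b5}: {b0,b1} ∩ {b0,b1,b4,b5} = {b0,b1}; idom=b1

Frontier:
  join b1 pred b0: · stop@b0
  join b1 pred b5: b5→b4→b1 stop@b0
  join b3 pred b0: · stop@b0
  join b3 pred b2: b2 stop@b0
  join b4 pred b1: · stop@b1
  join b4 pred b5: b5→b4 stop@b1
  DF(b0)=∅
  DF(b1)={b1}
  DF(b2)={b3}
  DF(b3)=∅
  DF(b4)={b1,b4}
  DF(b5)={b1,b4}

φ for e: defs {b0,b5}
  DF⁺ = {b1,b4}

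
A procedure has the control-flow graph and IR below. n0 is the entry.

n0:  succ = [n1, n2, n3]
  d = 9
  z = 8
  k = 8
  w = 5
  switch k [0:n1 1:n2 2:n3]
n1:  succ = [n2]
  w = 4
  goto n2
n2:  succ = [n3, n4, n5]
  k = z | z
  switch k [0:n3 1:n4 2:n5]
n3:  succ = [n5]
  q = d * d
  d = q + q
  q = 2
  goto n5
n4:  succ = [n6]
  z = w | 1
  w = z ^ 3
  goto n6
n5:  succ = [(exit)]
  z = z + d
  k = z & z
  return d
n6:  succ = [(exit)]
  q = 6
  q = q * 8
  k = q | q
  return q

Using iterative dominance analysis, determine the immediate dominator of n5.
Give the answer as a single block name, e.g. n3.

idom tree: n1←n0 n2←n0 n3←n0 n4←n2 n5←n0 n6←n4
Dom∩ at merges:
  n2: preds {n0,n1}: {n0} ∩ {n0,n1} = {n0}; idom=n0
  n3: preds {n0,n2}: {n0} ∩ {n0,n2} = {n0}; idom=n0
  n5: preds {n2,n3}: {n0,n2} ∩ {n0,n3} = {n0}; idom=n0

idom(n5) = n0

Answer: n0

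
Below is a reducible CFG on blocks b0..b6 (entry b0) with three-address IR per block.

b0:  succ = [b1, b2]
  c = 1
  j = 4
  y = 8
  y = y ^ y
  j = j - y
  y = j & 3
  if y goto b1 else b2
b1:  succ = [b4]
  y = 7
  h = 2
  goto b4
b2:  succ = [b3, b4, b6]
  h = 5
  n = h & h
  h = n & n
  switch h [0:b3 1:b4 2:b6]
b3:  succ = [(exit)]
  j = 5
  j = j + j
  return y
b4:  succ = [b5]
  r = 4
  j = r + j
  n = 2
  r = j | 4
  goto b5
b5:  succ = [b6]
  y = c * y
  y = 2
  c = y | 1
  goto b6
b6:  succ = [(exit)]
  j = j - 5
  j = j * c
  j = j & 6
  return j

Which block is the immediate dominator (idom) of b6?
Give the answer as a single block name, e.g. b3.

idom tree: b1←b0 b2←b0 b3←b2 b4←b0 b5←b4 b6←b0
Dom at joins:
  b4: preds {b1,b2}: {b0,b1} ∩ {b0,b2} = {b0}; idom=b0
  b6: preds {b2,b5}: {b0,b2} ∩ {b0,b4,b5} = {b0}; idom=b0

idom(b6) = b0

Answer: b0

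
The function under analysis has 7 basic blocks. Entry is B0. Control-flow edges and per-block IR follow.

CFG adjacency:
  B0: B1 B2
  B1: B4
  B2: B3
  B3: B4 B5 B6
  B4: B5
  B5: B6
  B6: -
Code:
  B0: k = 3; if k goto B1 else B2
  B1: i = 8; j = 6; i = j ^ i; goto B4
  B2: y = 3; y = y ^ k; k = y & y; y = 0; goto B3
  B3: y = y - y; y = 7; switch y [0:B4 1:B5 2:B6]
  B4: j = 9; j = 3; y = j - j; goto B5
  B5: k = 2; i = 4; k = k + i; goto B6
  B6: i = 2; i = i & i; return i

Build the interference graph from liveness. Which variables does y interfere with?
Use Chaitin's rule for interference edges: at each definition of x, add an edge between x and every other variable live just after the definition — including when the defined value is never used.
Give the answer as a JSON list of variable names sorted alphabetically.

Per-block:
  B0 def {k} use ∅
  B1 def {i,j} use ∅
  B2 def {k,y} use {k}
  B3 def {y} use {y}
  B4 def {j,y} use ∅
  B5 def {i,k} use ∅
  B6 def {i} use ∅

Liveness:
  B0: in=∅ out={k}
  B1: in=∅ out=∅
  B2: in={k} out={y}
  B3: in={y} out=∅
  B4: in=∅ out=∅
  B5: in=∅ out=∅
  B6: in=∅ out=∅

Conflict graph:
  i↔{j,k}
  j↔{i}
  k↔{i,y}
  y↔{k}

N(y) = ["k"]

Answer: ["k"]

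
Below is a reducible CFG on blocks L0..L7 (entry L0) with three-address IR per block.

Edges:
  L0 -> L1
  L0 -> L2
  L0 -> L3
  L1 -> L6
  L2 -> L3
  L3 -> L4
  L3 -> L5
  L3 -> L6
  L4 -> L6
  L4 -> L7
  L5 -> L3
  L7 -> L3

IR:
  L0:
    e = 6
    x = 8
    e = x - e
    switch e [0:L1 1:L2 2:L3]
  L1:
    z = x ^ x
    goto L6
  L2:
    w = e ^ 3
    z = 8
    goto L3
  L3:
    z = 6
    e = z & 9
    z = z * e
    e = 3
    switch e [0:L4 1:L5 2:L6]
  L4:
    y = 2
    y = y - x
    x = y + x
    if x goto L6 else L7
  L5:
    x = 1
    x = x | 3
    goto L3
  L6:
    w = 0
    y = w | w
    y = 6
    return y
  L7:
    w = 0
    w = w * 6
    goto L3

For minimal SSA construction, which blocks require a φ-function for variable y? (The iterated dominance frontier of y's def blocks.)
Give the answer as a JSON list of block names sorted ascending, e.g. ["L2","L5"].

Answer: ["L3", "L6"]

Analysis:
idom tree: L1←L0 L2←L0 L3←L0 L4←L3 L5←L3 L6←L0 L7←L4
Dom∩ at merges:
  L3: preds {L0,L2,L5,L7}: {L0} ∩ {L0,L2} ∩ {L0,L3,L5} ∩ {L0,L3,L4,L7} = {L0}; idom=L0
  L6: preds {L1,L3,L4}: {L0,L1} ∩ {L0,L3} ∩ {L0,L3,L4} = {L0}; idom=L0

Frontier:
  join L3 pred L0: · stop@L0
  join L3 pred L2: L2 stop@L0
  join L3 pred L5: L5→L3 stop@L0
  join L3 pred L7: L7→L4→L3 stop@L0
  join L6 pred L1: L1 stop@L0
  join L6 pred L3: L3 stop@L0
  join L6 pred L4: L4→L3 stop@L0
  L0 → ∅
  L1 → {L6}
  L2 → {L3}
  L3 → {L3,L6}
  L4 → {L3,L6}
  L5 → {L3}
  L6 → ∅
  L7 → {L3}

φ for y: defs {L4,L6}
  DF⁺ = {L3,L6}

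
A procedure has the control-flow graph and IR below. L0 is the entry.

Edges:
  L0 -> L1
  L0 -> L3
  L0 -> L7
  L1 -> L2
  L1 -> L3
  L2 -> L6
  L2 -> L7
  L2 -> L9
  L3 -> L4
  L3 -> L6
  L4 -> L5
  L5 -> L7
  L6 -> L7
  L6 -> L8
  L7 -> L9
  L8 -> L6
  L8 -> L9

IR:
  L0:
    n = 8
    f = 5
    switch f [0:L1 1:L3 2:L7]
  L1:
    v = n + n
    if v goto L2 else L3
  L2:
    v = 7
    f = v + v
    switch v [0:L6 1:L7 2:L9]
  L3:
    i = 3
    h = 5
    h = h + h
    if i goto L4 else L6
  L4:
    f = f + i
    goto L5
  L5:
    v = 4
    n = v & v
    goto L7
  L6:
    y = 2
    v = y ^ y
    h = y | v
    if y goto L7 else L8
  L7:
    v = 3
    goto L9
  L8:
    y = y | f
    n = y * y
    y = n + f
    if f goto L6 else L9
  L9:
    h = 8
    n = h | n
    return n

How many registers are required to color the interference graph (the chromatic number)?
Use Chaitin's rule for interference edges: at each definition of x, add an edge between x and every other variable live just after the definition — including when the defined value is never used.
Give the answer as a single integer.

Answer: 4

Working:
Per-block:
  L0: def={f,n} ue=∅
  L1: def={v} ue={n}
  L2: def={f,v} ue=∅
  L3: def={h,i} ue=∅
  L4: def={f} ue={f,i}
  L5: def={n,v} ue=∅
  L6: def={h,v,y} ue=∅
  L7: def={v} ue=∅
  L8: def={n,y} ue={f,y}
  L9: def={h,n} ue={n}

Backward fixpoint:
  L0 li=∅ lo={f,n}
  L1 li={f,n} lo={f,n}
  L2 li={n} lo={f,n}
  L3 li={f,n} lo={f,i,n}
  L4 li={f,i} lo=∅
  L5 li=∅ lo={n}
  L6 li={f,n} lo={f,n,y}
  L7 li={n} lo={n}
  L8 li={f,y} lo={f,n}
  L9 li={n} lo=∅

Interference:
  f — {h,i,n,v,y}
  h — {f,i,n,y}
  i — {f,h,n}
  n — {f,h,i,v,y}
  v — {f,n,y}
  y — {f,h,n,v}

Registers:
  clique {f,h,i,n} ⇒ need ≥ 4
  assign f→r0 h→r2 i→r3 n→r1 v→r2 y→r3 — no edge inside a register ⇒ χ ≤ 4
  χ = 4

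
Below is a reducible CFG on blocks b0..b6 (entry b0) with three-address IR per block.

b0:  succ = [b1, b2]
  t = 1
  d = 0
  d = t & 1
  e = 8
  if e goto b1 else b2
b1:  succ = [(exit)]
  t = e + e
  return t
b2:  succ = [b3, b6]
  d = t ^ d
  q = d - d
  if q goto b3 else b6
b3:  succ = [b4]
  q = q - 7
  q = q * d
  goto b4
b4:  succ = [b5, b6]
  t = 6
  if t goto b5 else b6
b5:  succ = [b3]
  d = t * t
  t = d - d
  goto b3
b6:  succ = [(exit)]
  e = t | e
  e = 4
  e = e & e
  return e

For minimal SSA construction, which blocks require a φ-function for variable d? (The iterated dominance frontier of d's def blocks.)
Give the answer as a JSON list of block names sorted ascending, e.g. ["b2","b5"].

Answer: ["b3", "b6"]

Analysis:
idom tree: b1←b0 b2←b0 b3←b2 b4←b3 b5←b4 b6←b2
Dom∩ at merges:
  b3: preds {b2,b5}: {b0,b2} ∩ {b0,b2,b3,b4,b5} = {b0,b2}; idom=b2
  b6: preds {b2,b4}: {b0,b2} ∩ {b0,b2,b3,b4} = {b0,b2}; idom=b2

DF derivation:
  b3←b2: walk · to b2
  b3←b5: walk b5→b4→b3 to b2
  b6←b2: walk · to b2
  b6←b4: walk b4→b3 to b2
  DF(b0)=∅
  DF(b1)=∅
  DF(b2)=∅
  DF(b3)={b3,b6}
  DF(b4)={b3,b6}
  DF(b5)={b3}
  DF(b6)=∅

φ for d: defs {b0,b2,b5}
  DF⁺ = {b3,b6}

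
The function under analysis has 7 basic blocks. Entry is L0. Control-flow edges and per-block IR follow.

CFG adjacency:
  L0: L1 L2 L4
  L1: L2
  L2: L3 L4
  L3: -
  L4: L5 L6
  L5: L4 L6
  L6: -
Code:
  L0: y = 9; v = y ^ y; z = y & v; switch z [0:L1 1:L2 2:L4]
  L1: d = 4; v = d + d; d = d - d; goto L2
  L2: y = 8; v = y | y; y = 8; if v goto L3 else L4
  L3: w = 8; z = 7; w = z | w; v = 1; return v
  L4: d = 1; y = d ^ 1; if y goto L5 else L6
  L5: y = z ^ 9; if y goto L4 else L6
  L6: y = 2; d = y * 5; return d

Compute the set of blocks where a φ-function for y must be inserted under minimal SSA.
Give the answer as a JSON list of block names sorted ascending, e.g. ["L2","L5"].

idom tree: L1←L0 L2←L0 L3←L2 L4←L0 L5←L4 L6←L4
Dom∩ at merges:
  L2: preds {L0,L1}: {L0} ∩ {L0,L1} = {L0}; idom=L0
  L4: preds {L0,L2,L5}: {L0} ∩ {L0,L2} ∩ {L0,L4,L5} = {L0}; idom=L0
  L6: preds {L4,L5}: {L0,L4} ∩ {L0,L4,L5} = {L0,L4}; idom=L4

Frontier:
  join L2 pred L0: · stop@L0
  join L2 pred L1: L1 stop@L0
  join L4 pred L0: · stop@L0
  join L4 pred L2: L2 stop@L0
  join L4 pred L5: L5→L4 stop@L0
  join L6 pred L4: · stop@L4
  join L6 pred L5: L5 stop@L4
  L0: DF=∅
  L1: DF={L2}
  L2: DF={L4}
  L3: DF=∅
  L4: DF={L4}
  L5: DF={L4,L6}
  L6: DF=∅

φ for y: defs {L0,L2,L4,L5,L6}
  DF⁺ = {L4,L6}

Answer: ["L4", "L6"]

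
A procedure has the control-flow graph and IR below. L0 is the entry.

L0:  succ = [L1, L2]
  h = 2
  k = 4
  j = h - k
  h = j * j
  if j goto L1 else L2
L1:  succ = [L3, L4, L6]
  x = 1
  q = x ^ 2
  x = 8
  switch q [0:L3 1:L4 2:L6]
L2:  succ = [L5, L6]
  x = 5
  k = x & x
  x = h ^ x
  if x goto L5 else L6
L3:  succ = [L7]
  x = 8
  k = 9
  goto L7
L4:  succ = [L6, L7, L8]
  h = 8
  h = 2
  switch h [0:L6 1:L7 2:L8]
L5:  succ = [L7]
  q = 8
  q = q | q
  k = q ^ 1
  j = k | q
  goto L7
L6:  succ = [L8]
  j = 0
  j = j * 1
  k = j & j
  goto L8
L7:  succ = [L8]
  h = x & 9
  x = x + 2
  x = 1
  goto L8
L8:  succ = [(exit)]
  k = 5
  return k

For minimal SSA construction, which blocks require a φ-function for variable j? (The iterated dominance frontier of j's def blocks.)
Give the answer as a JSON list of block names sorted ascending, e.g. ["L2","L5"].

idom tree: L1←L0 L2←L0 L3←L1 L4←L1 L5←L2 L6←L0 L7←L0 L8←L0
Dom at joins:
  L6: preds {L1,L2,L4}: {L0,L1} ∩ {L0,L2} ∩ {L0,L1,L4} = {L0}; idom=L0
  L7: preds {L3,L4,L5}: {L0,L1,L3} ∩ {L0,L1,L4} ∩ {L0,L2,L5} = {L0}; idom=L0
  L8: preds {L4,L6,L7}: {L0,L1,L4} ∩ {L0,L6} ∩ {L0,L7} = {L0}; idom=L0

DF walk-up:
  L6←L1: walk L1 to L0
  L6←L2: walk L2 to L0
  L6←L4: walk L4→L1 to L0
  L7←L3: walk L3→L1 to L0
  L7←L4: walk L4→L1 to L0
  L7←L5: walk L5→L2 to L0
  L8←L4: walk L4→L1 to L0
  L8←L6: walk L6 to L0
  L8←L7: walk L7 to L0
  DF(L0)=∅
  DF(L1)={L6,L7,L8}
  DF(L2)={L6,L7}
  DF(L3)={L7}
  DF(L4)={L6,L7,L8}
  DF(L5)={L7}
  DF(L6)={L8}
  DF(L7)={L8}
  DF(L8)=∅

φ for j: defs {L0,L5,L6}
  DF⁺ = {L7,L8}

Answer: ["L7", "L8"]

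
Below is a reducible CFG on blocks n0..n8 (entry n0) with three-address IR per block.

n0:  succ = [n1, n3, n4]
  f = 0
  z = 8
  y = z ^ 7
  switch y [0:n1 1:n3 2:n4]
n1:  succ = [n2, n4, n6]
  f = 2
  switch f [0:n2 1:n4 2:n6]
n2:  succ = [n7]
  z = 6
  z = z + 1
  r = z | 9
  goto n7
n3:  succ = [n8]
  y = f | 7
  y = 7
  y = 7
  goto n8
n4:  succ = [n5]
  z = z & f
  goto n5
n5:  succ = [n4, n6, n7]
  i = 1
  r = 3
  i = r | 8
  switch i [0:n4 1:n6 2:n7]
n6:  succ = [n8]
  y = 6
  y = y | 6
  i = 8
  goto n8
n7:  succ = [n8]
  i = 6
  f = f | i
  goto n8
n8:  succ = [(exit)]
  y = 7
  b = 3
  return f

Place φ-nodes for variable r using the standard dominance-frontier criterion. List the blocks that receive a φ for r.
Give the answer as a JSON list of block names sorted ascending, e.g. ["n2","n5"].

idom tree: n1←n0 n2←n1 n3←n0 n4←n0 n5←n4 n6←n0 n7←n0 n8←n0
Join-block Dom:
  n4: preds {n0,n1,n5}: {n0} ∩ {n0,n1} ∩ {n0,n4,n5} = {n0}; idom=n0
  n6: preds {n1,n5}: {n0,n1} ∩ {n0,n4,n5} = {n0}; idom=n0
  n7: preds {n2,n5}: {n0,n1,n2} ∩ {n0,n4,n5} = {n0}; idom=n0
  n8: preds {n3,n6,n7}: {n0,n3} ∩ {n0,n6} ∩ {n0,n7} = {n0}; idom=n0

Frontier:
  n4←n0: walk · to n0
  n4←n1: walk n1 to n0
  n4←n5: walk n5→n4 to n0
  n6←n1: walk n1 to n0
  n6←n5: walk n5→n4 to n0
  n7←n2: walk n2→n1 to n0
  n7←n5: walk n5→n4 to n0
  n8←n3: walk n3 to n0
  n8←n6: walk n6 to n0
  n8←n7: walk n7 to n0
  n0 → ∅
  n1 → {n4,n6,n7}
  n2 → {n7}
  n3 → {n8}
  n4 → {n4,n6,n7}
  n5 → {n4,n6,n7}
  n6 → {n8}
  n7 → {n8}
  n8 → ∅

φ for r: defs {n2,n5}
  DF⁺ = {n4,n6,n7,n8}

Answer: ["n4", "n6", "n7", "n8"]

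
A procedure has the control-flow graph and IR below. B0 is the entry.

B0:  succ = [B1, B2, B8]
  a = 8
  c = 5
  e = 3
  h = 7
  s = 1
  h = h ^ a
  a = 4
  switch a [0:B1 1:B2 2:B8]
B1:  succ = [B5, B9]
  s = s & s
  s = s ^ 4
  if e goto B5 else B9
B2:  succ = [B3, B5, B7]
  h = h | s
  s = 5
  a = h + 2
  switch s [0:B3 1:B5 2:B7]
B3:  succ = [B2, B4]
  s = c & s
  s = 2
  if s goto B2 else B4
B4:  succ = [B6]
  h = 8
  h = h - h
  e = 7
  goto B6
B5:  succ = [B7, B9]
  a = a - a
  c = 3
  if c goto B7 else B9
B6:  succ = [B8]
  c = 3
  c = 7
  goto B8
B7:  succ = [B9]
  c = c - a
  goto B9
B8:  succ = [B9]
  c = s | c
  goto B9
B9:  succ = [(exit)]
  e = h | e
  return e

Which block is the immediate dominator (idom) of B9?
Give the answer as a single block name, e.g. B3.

Answer: B0

Working:
idom tree: B1←B0 B2←B0 B3←B2 B4←B3 B5←B0 B6←B4 B7←B0 B8←B0 B9←B0
Dom∩ at merges:
  B2: preds {B0,B3}: {B0} ∩ {B0,B2,B3} = {B0}; idom=B0
  B5: preds {B1,B2}: {B0,B1} ∩ {B0,B2} = {B0}; idom=B0
  B7: preds {B2,B5}: {B0,B2} ∩ {B0,B5} = {B0}; idom=B0
  B8: preds {B0,B6}: {B0} ∩ {B0,B2,B3,B4,B6} = {B0}; idom=B0
  B9: preds {B1,B5,B7,B8}: {B0,B1} ∩ {B0,B5} ∩ {B0,B7} ∩ {B0,B8} = {B0}; idom=B0

idom(B9) = B0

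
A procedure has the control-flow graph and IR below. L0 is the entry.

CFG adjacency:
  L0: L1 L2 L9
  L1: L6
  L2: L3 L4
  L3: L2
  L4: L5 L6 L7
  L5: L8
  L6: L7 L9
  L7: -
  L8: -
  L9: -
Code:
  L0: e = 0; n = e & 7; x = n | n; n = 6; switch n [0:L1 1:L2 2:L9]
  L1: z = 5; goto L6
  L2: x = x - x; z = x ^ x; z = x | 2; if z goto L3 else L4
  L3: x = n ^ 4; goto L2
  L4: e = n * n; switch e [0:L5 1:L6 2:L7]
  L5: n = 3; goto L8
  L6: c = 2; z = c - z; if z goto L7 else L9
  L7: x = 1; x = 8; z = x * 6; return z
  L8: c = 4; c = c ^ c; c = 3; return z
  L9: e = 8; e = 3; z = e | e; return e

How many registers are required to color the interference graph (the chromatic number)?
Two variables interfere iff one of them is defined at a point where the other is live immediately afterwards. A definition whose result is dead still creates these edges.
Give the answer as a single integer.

Answer: 3

Working:
Block summaries:
  L0: def={e,n,x} ue=∅
  L1: def={z} ue=∅
  L2: def={x,z} ue={x}
  L3: def={x} ue={n}
  L4: def={e} ue={n}
  L5: def={n} ue=∅
  L6: def={c,z} ue={z}
  L7: def={x,z} ue=∅
  L8: def={c} ue={z}
  L9: def={e,z} ue=∅

Liveness:
  L0: in=∅ out={n,x}
  L1: in=∅ out={z}
  L2: in={n,x} out={n,z}
  L3: in={n} out={n,x}
  L4: in={n,z} out={z}
  L5: in={z} out={z}
  L6: in={z} out=∅
  L7: in=∅ out=∅
  L8: in={z} out=∅
  L9: in=∅ out=∅

Interference:
  c — {z}
  e — {z}
  n — {x,z}
  x — {n,z}
  z — {c,e,n,x}

Chromatic number:
  lower bound: {n,x,z} mutually conflict ⇒ χ ≥ 3
  assign c→R1 e→R1 n→R1 x→R2 z→R0 — no edge inside a register ⇒ χ ≤ 3
  χ = 3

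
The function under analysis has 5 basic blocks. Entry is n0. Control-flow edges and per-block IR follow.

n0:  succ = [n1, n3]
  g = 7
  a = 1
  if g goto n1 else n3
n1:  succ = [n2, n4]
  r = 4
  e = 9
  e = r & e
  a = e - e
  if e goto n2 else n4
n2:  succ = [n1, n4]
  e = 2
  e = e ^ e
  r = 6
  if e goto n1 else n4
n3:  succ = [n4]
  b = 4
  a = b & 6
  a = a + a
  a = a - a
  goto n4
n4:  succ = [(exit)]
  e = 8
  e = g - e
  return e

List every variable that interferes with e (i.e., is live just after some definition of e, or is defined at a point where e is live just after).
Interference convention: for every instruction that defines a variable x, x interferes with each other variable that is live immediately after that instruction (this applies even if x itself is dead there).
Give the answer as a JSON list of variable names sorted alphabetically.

def/use:
  n0 def {a,g} use ∅
  n1 def {a,e,r} use ∅
  n2 def {e,r} use ∅
  n3 def {a,b} use ∅
  n4 def {e} use {g}

Backward fixpoint:
  live n0: ∅→{g}
  live n1: {g}→{g}
  live n2: {g}→{g}
  live n3: {g}→{g}
  live n4: {g}→∅

Interfere edges:
  a↔{e,g}
  b↔{g}
  e↔{a,g,r}
  g↔{a,b,e,r}
  r↔{e,g}

N(e) = ["a", "g", "r"]

Answer: ["a", "g", "r"]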